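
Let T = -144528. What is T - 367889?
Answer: -512417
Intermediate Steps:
T - 367889 = -144528 - 367889 = -512417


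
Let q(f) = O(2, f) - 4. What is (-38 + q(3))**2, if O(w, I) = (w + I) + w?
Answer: 1225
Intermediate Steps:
O(w, I) = I + 2*w (O(w, I) = (I + w) + w = I + 2*w)
q(f) = f (q(f) = (f + 2*2) - 4 = (f + 4) - 4 = (4 + f) - 4 = f)
(-38 + q(3))**2 = (-38 + 3)**2 = (-35)**2 = 1225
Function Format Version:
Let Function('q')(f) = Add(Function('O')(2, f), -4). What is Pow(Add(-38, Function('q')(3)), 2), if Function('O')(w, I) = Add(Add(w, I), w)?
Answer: 1225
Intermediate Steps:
Function('O')(w, I) = Add(I, Mul(2, w)) (Function('O')(w, I) = Add(Add(I, w), w) = Add(I, Mul(2, w)))
Function('q')(f) = f (Function('q')(f) = Add(Add(f, Mul(2, 2)), -4) = Add(Add(f, 4), -4) = Add(Add(4, f), -4) = f)
Pow(Add(-38, Function('q')(3)), 2) = Pow(Add(-38, 3), 2) = Pow(-35, 2) = 1225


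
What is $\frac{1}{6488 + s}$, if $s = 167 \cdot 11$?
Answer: $\frac{1}{8325} \approx 0.00012012$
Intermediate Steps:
$s = 1837$
$\frac{1}{6488 + s} = \frac{1}{6488 + 1837} = \frac{1}{8325}$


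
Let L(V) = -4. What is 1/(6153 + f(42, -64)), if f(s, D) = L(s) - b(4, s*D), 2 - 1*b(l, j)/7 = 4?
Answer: 1/6163 ≈ 0.00016226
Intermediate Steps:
b(l, j) = -14 (b(l, j) = 14 - 7*4 = 14 - 28 = -14)
f(s, D) = 10 (f(s, D) = -4 - 1*(-14) = -4 + 14 = 10)
1/(6153 + f(42, -64)) = 1/(6153 + 10) = 1/6163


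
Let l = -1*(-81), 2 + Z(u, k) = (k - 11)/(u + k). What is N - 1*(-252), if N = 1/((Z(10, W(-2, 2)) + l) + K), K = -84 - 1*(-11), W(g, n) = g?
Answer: 8828/35 ≈ 252.23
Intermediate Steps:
Z(u, k) = -2 + (-11 + k)/(k + u) (Z(u, k) = -2 + (k - 11)/(u + k) = -2 + (-11 + k)/(k + u))
l = 81
K = -73 (K = -84 + 11 = -73)
N = 8/35 (N = 1/(((-11 - 1*(-2) - 2*10)/(-2 + 10) + 81) - 73) = 1/(((-11 + 2 - 20)/8 + 81) - 73) = 1/(((1/8)*(-29) + 81) - 73) = 1/((-29/8 + 81) - 73) = 1/(619/8 - 73) = 1/(35/8) = 8/35 ≈ 0.22857)
N - 1*(-252) = 8/35 - 1*(-252) = 8/35 + 252 = 8828/35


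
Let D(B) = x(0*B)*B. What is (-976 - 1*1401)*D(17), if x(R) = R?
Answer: 0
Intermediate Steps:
D(B) = 0 (D(B) = (0*B)*B = 0*B = 0)
(-976 - 1*1401)*D(17) = (-976 - 1*1401)*0 = (-976 - 1401)*0 = -2377*0 = 0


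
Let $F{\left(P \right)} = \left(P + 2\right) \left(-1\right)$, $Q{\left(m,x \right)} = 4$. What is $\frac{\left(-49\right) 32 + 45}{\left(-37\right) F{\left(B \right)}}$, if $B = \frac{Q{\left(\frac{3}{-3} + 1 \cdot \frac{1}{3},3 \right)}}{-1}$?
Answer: $\frac{1523}{74} \approx 20.581$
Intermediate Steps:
$B = -4$ ($B = \frac{4}{-1} = 4 \left(-1\right) = -4$)
$F{\left(P \right)} = -2 - P$ ($F{\left(P \right)} = \left(2 + P\right) \left(-1\right) = -2 - P$)
$\frac{\left(-49\right) 32 + 45}{\left(-37\right) F{\left(B \right)}} = \frac{\left(-49\right) 32 + 45}{\left(-37\right) \left(-2 - -4\right)} = \frac{-1568 + 45}{\left(-37\right) \left(-2 + 4\right)} = - \frac{1523}{\left(-37\right) 2} = - \frac{1523}{-74} = \left(-1523\right) \left(- \frac{1}{74}\right) = \frac{1523}{74}$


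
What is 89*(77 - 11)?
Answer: 5874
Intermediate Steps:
89*(77 - 11) = 89*66 = 5874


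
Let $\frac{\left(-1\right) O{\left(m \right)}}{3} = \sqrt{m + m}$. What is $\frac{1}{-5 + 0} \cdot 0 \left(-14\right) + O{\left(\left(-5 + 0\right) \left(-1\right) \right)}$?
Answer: $- 3 \sqrt{10} \approx -9.4868$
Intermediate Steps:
$O{\left(m \right)} = - 3 \sqrt{2} \sqrt{m}$ ($O{\left(m \right)} = - 3 \sqrt{m + m} = - 3 \sqrt{2 m} = - 3 \sqrt{2} \sqrt{m}$)
$\frac{1}{-5 + 0} \cdot 0 \left(-14\right) + O{\left(\left(-5 + 0\right) \left(-1\right) \right)} = \frac{1}{-5 + 0} \cdot 0 \left(-14\right) - 3 \sqrt{2} \sqrt{\left(-5 + 0\right) \left(-1\right)} = \frac{1}{-5} \cdot 0 \left(-14\right) - 3 \sqrt{2} \sqrt{\left(-5\right) \left(-1\right)} = \left(- \frac{1}{5}\right) 0 \left(-14\right) - 3 \sqrt{2} \sqrt{5} = 0 \left(-14\right) - 3 \sqrt{10} = 0 - 3 \sqrt{10} = - 3 \sqrt{10}$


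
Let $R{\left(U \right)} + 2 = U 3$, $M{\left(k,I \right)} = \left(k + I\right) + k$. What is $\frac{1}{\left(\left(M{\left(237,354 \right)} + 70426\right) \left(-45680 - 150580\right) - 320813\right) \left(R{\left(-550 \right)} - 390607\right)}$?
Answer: $\frac{1}{5485597313766927} \approx 1.823 \cdot 10^{-16}$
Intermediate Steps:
$M{\left(k,I \right)} = I + 2 k$ ($M{\left(k,I \right)} = \left(I + k\right) + k = I + 2 k$)
$R{\left(U \right)} = -2 + 3 U$ ($R{\left(U \right)} = -2 + U 3 = -2 + 3 U$)
$\frac{1}{\left(\left(M{\left(237,354 \right)} + 70426\right) \left(-45680 - 150580\right) - 320813\right) \left(R{\left(-550 \right)} - 390607\right)} = \frac{1}{\left(\left(\left(354 + 2 \cdot 237\right) + 70426\right) \left(-45680 - 150580\right) - 320813\right) \left(\left(-2 + 3 \left(-550\right)\right) - 390607\right)} = \frac{1}{\left(\left(\left(354 + 474\right) + 70426\right) \left(-196260\right) - 320813\right) \left(\left(-2 - 1650\right) - 390607\right)} = \frac{1}{\left(\left(828 + 70426\right) \left(-196260\right) - 320813\right) \left(-1652 - 390607\right)} = \frac{1}{\left(71254 \left(-196260\right) - 320813\right) \left(-392259\right)} = \frac{1}{\left(-13984310040 - 320813\right) \left(-392259\right)} = \frac{1}{\left(-13984630853\right) \left(-392259\right)} = \frac{1}{5485597313766927}$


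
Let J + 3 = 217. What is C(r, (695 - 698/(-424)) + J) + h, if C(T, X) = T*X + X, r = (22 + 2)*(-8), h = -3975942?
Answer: -879773591/212 ≈ -4.1499e+6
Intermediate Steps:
J = 214 (J = -3 + 217 = 214)
r = -192 (r = 24*(-8) = -192)
C(T, X) = X + T*X
C(r, (695 - 698/(-424)) + J) + h = ((695 - 698/(-424)) + 214)*(1 - 192) - 3975942 = ((695 - 698*(-1/424)) + 214)*(-191) - 3975942 = ((695 + 349/212) + 214)*(-191) - 3975942 = (147689/212 + 214)*(-191) - 3975942 = (193057/212)*(-191) - 3975942 = -36873887/212 - 3975942 = -879773591/212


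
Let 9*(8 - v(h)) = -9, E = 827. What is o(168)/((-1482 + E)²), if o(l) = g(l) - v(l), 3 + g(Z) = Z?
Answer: 156/429025 ≈ 0.00036362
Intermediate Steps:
v(h) = 9 (v(h) = 8 - ⅑*(-9) = 8 + 1 = 9)
g(Z) = -3 + Z
o(l) = -12 + l (o(l) = (-3 + l) - 1*9 = (-3 + l) - 9 = -12 + l)
o(168)/((-1482 + E)²) = (-12 + 168)/((-1482 + 827)²) = 156/((-655)²) = 156/429025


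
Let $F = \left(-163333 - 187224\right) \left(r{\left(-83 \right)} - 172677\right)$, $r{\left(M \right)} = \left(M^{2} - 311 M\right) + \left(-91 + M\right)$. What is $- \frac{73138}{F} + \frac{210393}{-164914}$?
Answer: $- \frac{10336664963716381}{8102259945527602} \approx -1.2758$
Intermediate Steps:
$r{\left(M \right)} = -91 + M^{2} - 310 M$
$F = 49130212993$ ($F = \left(-163333 - 187224\right) \left(\left(-91 + \left(-83\right)^{2} - -25730\right) - 172677\right) = - 350557 \left(\left(-91 + 6889 + 25730\right) - 172677\right) = - 350557 \left(32528 - 172677\right) = \left(-350557\right) \left(-140149\right) = 49130212993$)
$- \frac{73138}{F} + \frac{210393}{-164914} = - \frac{73138}{49130212993} + \frac{210393}{-164914} = \left(-73138\right) \frac{1}{49130212993} + 210393 \left(- \frac{1}{164914}\right) = - \frac{73138}{49130212993} - \frac{210393}{164914} = - \frac{10336664963716381}{8102259945527602}$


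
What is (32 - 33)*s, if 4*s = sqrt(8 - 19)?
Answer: -I*sqrt(11)/4 ≈ -0.82916*I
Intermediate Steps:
s = I*sqrt(11)/4 (s = sqrt(8 - 19)/4 = sqrt(-11)/4 = (I*sqrt(11))/4 = I*sqrt(11)/4 ≈ 0.82916*I)
(32 - 33)*s = (32 - 33)*(I*sqrt(11)/4) = -I*sqrt(11)/4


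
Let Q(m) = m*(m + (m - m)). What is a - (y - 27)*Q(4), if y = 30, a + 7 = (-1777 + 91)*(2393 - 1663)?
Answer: -1230835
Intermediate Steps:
a = -1230787 (a = -7 + (-1777 + 91)*(2393 - 1663) = -7 - 1686*730 = -7 - 1230780 = -1230787)
Q(m) = m**2 (Q(m) = m*(m + 0) = m*m = m**2)
a - (y - 27)*Q(4) = -1230787 - (30 - 27)*4**2 = -1230787 - 3*16 = -1230787 - 1*48 = -1230787 - 48 = -1230835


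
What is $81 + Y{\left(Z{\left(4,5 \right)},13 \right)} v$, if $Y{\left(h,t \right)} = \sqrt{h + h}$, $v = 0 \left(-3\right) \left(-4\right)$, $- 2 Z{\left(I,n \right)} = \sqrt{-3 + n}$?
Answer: $81$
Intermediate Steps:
$Z{\left(I,n \right)} = - \frac{\sqrt{-3 + n}}{2}$
$v = 0$ ($v = 0 \left(-4\right) = 0$)
$Y{\left(h,t \right)} = \sqrt{2} \sqrt{h}$ ($Y{\left(h,t \right)} = \sqrt{2 h} = \sqrt{2} \sqrt{h}$)
$81 + Y{\left(Z{\left(4,5 \right)},13 \right)} v = 81 + \sqrt{2} \sqrt{- \frac{\sqrt{-3 + 5}}{2}} \cdot 0 = 81 + \sqrt{2} \sqrt{- \frac{\sqrt{2}}{2}} \cdot 0 = 81 + \sqrt{2} \frac{i \sqrt{2} \sqrt[4]{2}}{2} \cdot 0 = 81 + i \sqrt[4]{2} \cdot 0 = 81 + 0 = 81$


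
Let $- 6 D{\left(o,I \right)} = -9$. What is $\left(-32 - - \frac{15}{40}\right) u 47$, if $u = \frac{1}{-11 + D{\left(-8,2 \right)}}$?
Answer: $\frac{11891}{76} \approx 156.46$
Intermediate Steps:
$D{\left(o,I \right)} = \frac{3}{2}$ ($D{\left(o,I \right)} = \left(- \frac{1}{6}\right) \left(-9\right) = \frac{3}{2}$)
$u = - \frac{2}{19}$ ($u = \frac{1}{-11 + \frac{3}{2}} = \frac{1}{- \frac{19}{2}} = - \frac{2}{19} \approx -0.10526$)
$\left(-32 - - \frac{15}{40}\right) u 47 = \left(-32 - - \frac{15}{40}\right) \left(- \frac{2}{19}\right) 47 = \left(-32 - \left(-15\right) \frac{1}{40}\right) \left(- \frac{2}{19}\right) 47 = \left(-32 - - \frac{3}{8}\right) \left(- \frac{2}{19}\right) 47 = \left(-32 + \frac{3}{8}\right) \left(- \frac{2}{19}\right) 47 = \left(- \frac{253}{8}\right) \left(- \frac{2}{19}\right) 47 = \frac{253}{76} \cdot 47 = \frac{11891}{76}$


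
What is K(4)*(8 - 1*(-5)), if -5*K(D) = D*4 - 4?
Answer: -156/5 ≈ -31.200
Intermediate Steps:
K(D) = 4/5 - 4*D/5 (K(D) = -(D*4 - 4)/5 = -(4*D - 4)/5 = -(-4 + 4*D)/5 = 4/5 - 4*D/5)
K(4)*(8 - 1*(-5)) = (4/5 - 4/5*4)*(8 - 1*(-5)) = (4/5 - 16/5)*(8 + 5) = -12/5*13 = -156/5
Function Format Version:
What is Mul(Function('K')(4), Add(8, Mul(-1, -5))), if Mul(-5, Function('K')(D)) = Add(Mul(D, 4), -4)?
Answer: Rational(-156, 5) ≈ -31.200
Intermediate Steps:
Function('K')(D) = Add(Rational(4, 5), Mul(Rational(-4, 5), D)) (Function('K')(D) = Mul(Rational(-1, 5), Add(Mul(D, 4), -4)) = Mul(Rational(-1, 5), Add(Mul(4, D), -4)) = Mul(Rational(-1, 5), Add(-4, Mul(4, D))) = Add(Rational(4, 5), Mul(Rational(-4, 5), D)))
Mul(Function('K')(4), Add(8, Mul(-1, -5))) = Mul(Add(Rational(4, 5), Mul(Rational(-4, 5), 4)), Add(8, Mul(-1, -5))) = Mul(Add(Rational(4, 5), Rational(-16, 5)), Add(8, 5)) = Mul(Rational(-12, 5), 13) = Rational(-156, 5)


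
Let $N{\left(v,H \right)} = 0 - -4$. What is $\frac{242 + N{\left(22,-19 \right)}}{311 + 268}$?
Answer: $\frac{82}{193} \approx 0.42487$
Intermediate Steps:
$N{\left(v,H \right)} = 4$ ($N{\left(v,H \right)} = 0 + 4 = 4$)
$\frac{242 + N{\left(22,-19 \right)}}{311 + 268} = \frac{242 + 4}{311 + 268} = \frac{246}{579} = 246 \cdot \frac{1}{579} = \frac{82}{193}$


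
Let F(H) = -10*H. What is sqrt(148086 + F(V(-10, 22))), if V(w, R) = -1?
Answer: 8*sqrt(2314) ≈ 384.83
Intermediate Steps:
sqrt(148086 + F(V(-10, 22))) = sqrt(148086 - 10*(-1)) = sqrt(148086 + 10) = sqrt(148096) = 8*sqrt(2314)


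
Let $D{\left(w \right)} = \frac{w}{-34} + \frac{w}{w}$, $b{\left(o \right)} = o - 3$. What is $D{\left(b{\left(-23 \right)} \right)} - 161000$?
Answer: $- \frac{2736970}{17} \approx -1.61 \cdot 10^{5}$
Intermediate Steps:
$b{\left(o \right)} = -3 + o$
$D{\left(w \right)} = 1 - \frac{w}{34}$ ($D{\left(w \right)} = w \left(- \frac{1}{34}\right) + 1 = - \frac{w}{34} + 1 = 1 - \frac{w}{34}$)
$D{\left(b{\left(-23 \right)} \right)} - 161000 = \left(1 - \frac{-3 - 23}{34}\right) - 161000 = \left(1 - - \frac{13}{17}\right) - 161000 = \left(1 + \frac{13}{17}\right) - 161000 = \frac{30}{17} - 161000 = - \frac{2736970}{17}$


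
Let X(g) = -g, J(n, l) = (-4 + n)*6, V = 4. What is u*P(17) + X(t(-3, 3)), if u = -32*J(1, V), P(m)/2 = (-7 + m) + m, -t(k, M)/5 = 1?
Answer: 31109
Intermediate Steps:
t(k, M) = -5 (t(k, M) = -5*1 = -5)
J(n, l) = -24 + 6*n
P(m) = -14 + 4*m (P(m) = 2*((-7 + m) + m) = 2*(-7 + 2*m) = -14 + 4*m)
u = 576 (u = -32*(-24 + 6*1) = -32*(-24 + 6) = -32*(-18) = 576)
u*P(17) + X(t(-3, 3)) = 576*(-14 + 4*17) - 1*(-5) = 576*(-14 + 68) + 5 = 576*54 + 5 = 31104 + 5 = 31109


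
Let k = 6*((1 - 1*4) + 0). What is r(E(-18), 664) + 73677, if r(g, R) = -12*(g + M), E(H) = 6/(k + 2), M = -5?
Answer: 147483/2 ≈ 73742.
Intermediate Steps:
k = -18 (k = 6*((1 - 4) + 0) = 6*(-3 + 0) = 6*(-3) = -18)
E(H) = -3/8 (E(H) = 6/(-18 + 2) = 6/(-16) = 6*(-1/16) = -3/8)
r(g, R) = 60 - 12*g (r(g, R) = -12*(g - 5) = -12*(-5 + g) = 60 - 12*g)
r(E(-18), 664) + 73677 = (60 - 12*(-3/8)) + 73677 = (60 + 9/2) + 73677 = 129/2 + 73677 = 147483/2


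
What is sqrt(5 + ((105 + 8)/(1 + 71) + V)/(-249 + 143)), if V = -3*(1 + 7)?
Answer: 5*sqrt(84323)/636 ≈ 2.2829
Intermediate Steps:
V = -24 (V = -3*8 = -24)
sqrt(5 + ((105 + 8)/(1 + 71) + V)/(-249 + 143)) = sqrt(5 + ((105 + 8)/(1 + 71) - 24)/(-249 + 143)) = sqrt(5 + (113/72 - 24)/(-106)) = sqrt(5 + (113*(1/72) - 24)*(-1/106)) = sqrt(5 + (113/72 - 24)*(-1/106)) = sqrt(5 - 1615/72*(-1/106)) = sqrt(5 + 1615/7632) = sqrt(39775/7632) = 5*sqrt(84323)/636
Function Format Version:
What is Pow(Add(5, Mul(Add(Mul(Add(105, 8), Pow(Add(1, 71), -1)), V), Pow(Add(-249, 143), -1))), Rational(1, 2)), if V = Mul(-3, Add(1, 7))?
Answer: Mul(Rational(5, 636), Pow(84323, Rational(1, 2))) ≈ 2.2829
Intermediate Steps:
V = -24 (V = Mul(-3, 8) = -24)
Pow(Add(5, Mul(Add(Mul(Add(105, 8), Pow(Add(1, 71), -1)), V), Pow(Add(-249, 143), -1))), Rational(1, 2)) = Pow(Add(5, Mul(Add(Mul(Add(105, 8), Pow(Add(1, 71), -1)), -24), Pow(Add(-249, 143), -1))), Rational(1, 2)) = Pow(Add(5, Mul(Add(Mul(113, Pow(72, -1)), -24), Pow(-106, -1))), Rational(1, 2)) = Pow(Add(5, Mul(Add(Mul(113, Rational(1, 72)), -24), Rational(-1, 106))), Rational(1, 2)) = Pow(Add(5, Mul(Add(Rational(113, 72), -24), Rational(-1, 106))), Rational(1, 2)) = Pow(Add(5, Mul(Rational(-1615, 72), Rational(-1, 106))), Rational(1, 2)) = Pow(Add(5, Rational(1615, 7632)), Rational(1, 2)) = Pow(Rational(39775, 7632), Rational(1, 2)) = Mul(Rational(5, 636), Pow(84323, Rational(1, 2)))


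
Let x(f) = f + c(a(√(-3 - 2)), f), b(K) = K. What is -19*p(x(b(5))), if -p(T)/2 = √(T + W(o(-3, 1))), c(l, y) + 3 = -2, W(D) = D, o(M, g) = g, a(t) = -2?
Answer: 38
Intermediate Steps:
c(l, y) = -5 (c(l, y) = -3 - 2 = -5)
x(f) = -5 + f (x(f) = f - 5 = -5 + f)
p(T) = -2*√(1 + T) (p(T) = -2*√(T + 1) = -2*√(1 + T))
-19*p(x(b(5))) = -(-38)*√(1 + (-5 + 5)) = -(-38)*√(1 + 0) = -(-38)*√1 = -(-38) = -19*(-2) = 38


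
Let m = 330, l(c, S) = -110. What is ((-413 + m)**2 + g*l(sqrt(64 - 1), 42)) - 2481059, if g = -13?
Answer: -2472740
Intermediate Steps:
((-413 + m)**2 + g*l(sqrt(64 - 1), 42)) - 2481059 = ((-413 + 330)**2 - 13*(-110)) - 2481059 = ((-83)**2 + 1430) - 2481059 = (6889 + 1430) - 2481059 = 8319 - 2481059 = -2472740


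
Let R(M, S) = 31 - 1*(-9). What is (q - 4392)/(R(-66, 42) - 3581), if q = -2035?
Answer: 6427/3541 ≈ 1.8150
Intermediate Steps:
R(M, S) = 40 (R(M, S) = 31 + 9 = 40)
(q - 4392)/(R(-66, 42) - 3581) = (-2035 - 4392)/(40 - 3581) = -6427/(-3541) = -6427*(-1/3541) = 6427/3541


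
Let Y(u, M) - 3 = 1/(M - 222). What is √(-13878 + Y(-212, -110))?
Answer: I*√382339583/166 ≈ 117.79*I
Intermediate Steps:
Y(u, M) = 3 + 1/(-222 + M) (Y(u, M) = 3 + 1/(M - 222) = 3 + 1/(-222 + M))
√(-13878 + Y(-212, -110)) = √(-13878 + (-665 + 3*(-110))/(-222 - 110)) = √(-13878 + (-665 - 330)/(-332)) = √(-13878 - 1/332*(-995)) = √(-13878 + 995/332) = √(-4606501/332) = I*√382339583/166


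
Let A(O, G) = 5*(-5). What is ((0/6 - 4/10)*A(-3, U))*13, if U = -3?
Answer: 130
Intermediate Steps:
A(O, G) = -25
((0/6 - 4/10)*A(-3, U))*13 = ((0/6 - 4/10)*(-25))*13 = ((0*(⅙) - 4*⅒)*(-25))*13 = ((0 - ⅖)*(-25))*13 = -⅖*(-25)*13 = 10*13 = 130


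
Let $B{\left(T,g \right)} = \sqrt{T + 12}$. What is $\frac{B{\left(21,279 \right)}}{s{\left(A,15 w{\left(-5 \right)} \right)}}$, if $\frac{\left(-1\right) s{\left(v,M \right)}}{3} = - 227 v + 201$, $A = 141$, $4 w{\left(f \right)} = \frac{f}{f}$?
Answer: $\frac{\sqrt{33}}{95418} \approx 6.0204 \cdot 10^{-5}$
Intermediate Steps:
$w{\left(f \right)} = \frac{1}{4}$ ($w{\left(f \right)} = \frac{f \frac{1}{f}}{4} = \frac{1}{4} \cdot 1 = \frac{1}{4}$)
$B{\left(T,g \right)} = \sqrt{12 + T}$
$s{\left(v,M \right)} = -603 + 681 v$ ($s{\left(v,M \right)} = - 3 \left(- 227 v + 201\right) = - 3 \left(201 - 227 v\right) = -603 + 681 v$)
$\frac{B{\left(21,279 \right)}}{s{\left(A,15 w{\left(-5 \right)} \right)}} = \frac{\sqrt{12 + 21}}{-603 + 681 \cdot 141} = \frac{\sqrt{33}}{-603 + 96021} = \frac{\sqrt{33}}{95418}$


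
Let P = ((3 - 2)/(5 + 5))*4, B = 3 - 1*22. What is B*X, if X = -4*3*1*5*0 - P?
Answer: 38/5 ≈ 7.6000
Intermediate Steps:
B = -19 (B = 3 - 22 = -19)
P = 2/5 (P = (1/10)*4 = 2/5 ≈ 0.40000)
X = -2/5 (X = -4*3*1*5*0 - 1*2/5 = -12*5*0 - 2/5 = -4*15*0 - 2/5 = -60*0 - 2/5 = 0 - 2/5 = -2/5 ≈ -0.40000)
B*X = -19*(-2/5) = 38/5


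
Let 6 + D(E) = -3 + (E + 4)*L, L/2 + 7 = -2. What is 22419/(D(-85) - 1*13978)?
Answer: -22419/12529 ≈ -1.7894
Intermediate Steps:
L = -18 (L = -14 + 2*(-2) = -14 - 4 = -18)
D(E) = -81 - 18*E (D(E) = -6 + (-3 + (E + 4)*(-18)) = -6 + (-3 + (4 + E)*(-18)) = -6 + (-3 + (-72 - 18*E)) = -6 + (-75 - 18*E) = -81 - 18*E)
22419/(D(-85) - 1*13978) = 22419/((-81 - 18*(-85)) - 1*13978) = 22419/((-81 + 1530) - 13978) = 22419/(1449 - 13978) = 22419/(-12529) = 22419*(-1/12529) = -22419/12529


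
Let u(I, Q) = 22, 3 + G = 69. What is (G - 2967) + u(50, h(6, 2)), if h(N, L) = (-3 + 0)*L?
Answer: -2879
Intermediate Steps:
h(N, L) = -3*L
G = 66 (G = -3 + 69 = 66)
(G - 2967) + u(50, h(6, 2)) = (66 - 2967) + 22 = -2901 + 22 = -2879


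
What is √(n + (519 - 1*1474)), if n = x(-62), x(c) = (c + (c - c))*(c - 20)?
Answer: √4129 ≈ 64.257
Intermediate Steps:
x(c) = c*(-20 + c) (x(c) = (c + 0)*(-20 + c) = c*(-20 + c))
n = 5084 (n = -62*(-20 - 62) = -62*(-82) = 5084)
√(n + (519 - 1*1474)) = √(5084 + (519 - 1*1474)) = √(5084 + (519 - 1474)) = √(5084 - 955) = √4129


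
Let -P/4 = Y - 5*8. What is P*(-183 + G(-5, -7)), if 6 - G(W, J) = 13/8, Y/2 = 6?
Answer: -20006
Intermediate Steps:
Y = 12 (Y = 2*6 = 12)
P = 112 (P = -4*(12 - 5*8) = -4*(12 - 40) = -4*(-28) = 112)
G(W, J) = 35/8 (G(W, J) = 6 - 13/8 = 35/8)
P*(-183 + G(-5, -7)) = 112*(-183 + 35/8) = 112*(-1429/8) = -20006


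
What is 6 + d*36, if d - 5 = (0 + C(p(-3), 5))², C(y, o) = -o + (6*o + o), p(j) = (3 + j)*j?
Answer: 32586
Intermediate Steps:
p(j) = j*(3 + j)
C(y, o) = 6*o (C(y, o) = -o + 7*o = 6*o)
d = 905 (d = 5 + (0 + 6*5)² = 5 + (0 + 30)² = 5 + 30² = 5 + 900 = 905)
6 + d*36 = 6 + 905*36 = 6 + 32580 = 32586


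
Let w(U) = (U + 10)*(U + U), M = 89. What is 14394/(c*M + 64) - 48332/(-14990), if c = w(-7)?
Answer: -9548573/13768315 ≈ -0.69352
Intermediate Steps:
w(U) = 2*U*(10 + U) (w(U) = (10 + U)*(2*U) = 2*U*(10 + U))
c = -42 (c = 2*(-7)*(10 - 7) = 2*(-7)*3 = -42)
14394/(c*M + 64) - 48332/(-14990) = 14394/(-42*89 + 64) - 48332/(-14990) = 14394/(-3738 + 64) - 48332*(-1/14990) = 14394/(-3674) + 24166/7495 = 14394*(-1/3674) + 24166/7495 = -7197/1837 + 24166/7495 = -9548573/13768315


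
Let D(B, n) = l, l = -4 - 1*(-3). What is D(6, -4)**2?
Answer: 1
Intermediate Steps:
l = -1 (l = -4 + 3 = -1)
D(B, n) = -1
D(6, -4)**2 = (-1)**2 = 1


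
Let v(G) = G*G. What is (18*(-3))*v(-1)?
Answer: -54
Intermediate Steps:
v(G) = G²
(18*(-3))*v(-1) = (18*(-3))*(-1)² = -54*1 = -54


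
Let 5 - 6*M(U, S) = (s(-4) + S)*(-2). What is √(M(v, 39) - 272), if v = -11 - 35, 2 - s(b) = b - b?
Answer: I*√1030/2 ≈ 16.047*I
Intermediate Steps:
s(b) = 2 (s(b) = 2 - (b - b) = 2 - 1*0 = 2 + 0 = 2)
v = -46
M(U, S) = 3/2 + S/3 (M(U, S) = ⅚ - (2 + S)*(-2)/6 = ⅚ - (-4 - 2*S)/6 = ⅚ + (⅔ + S/3) = 3/2 + S/3)
√(M(v, 39) - 272) = √((3/2 + (⅓)*39) - 272) = √((3/2 + 13) - 272) = √(29/2 - 272) = √(-515/2) = I*√1030/2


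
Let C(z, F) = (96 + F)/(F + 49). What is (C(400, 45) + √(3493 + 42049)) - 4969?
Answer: -9935/2 + √45542 ≈ -4754.1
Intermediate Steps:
C(z, F) = (96 + F)/(49 + F)
(C(400, 45) + √(3493 + 42049)) - 4969 = ((96 + 45)/(49 + 45) + √(3493 + 42049)) - 4969 = (141/94 + √45542) - 4969 = ((1/94)*141 + √45542) - 4969 = (3/2 + √45542) - 4969 = -9935/2 + √45542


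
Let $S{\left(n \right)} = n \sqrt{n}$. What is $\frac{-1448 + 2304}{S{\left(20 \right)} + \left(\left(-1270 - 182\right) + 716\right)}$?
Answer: $- \frac{9844}{8339} - \frac{535 \sqrt{5}}{8339} \approx -1.3239$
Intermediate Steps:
$S{\left(n \right)} = n^{\frac{3}{2}}$
$\frac{-1448 + 2304}{S{\left(20 \right)} + \left(\left(-1270 - 182\right) + 716\right)} = \frac{-1448 + 2304}{20^{\frac{3}{2}} + \left(\left(-1270 - 182\right) + 716\right)} = \frac{856}{40 \sqrt{5} + \left(-1452 + 716\right)} = \frac{856}{40 \sqrt{5} - 736} = \frac{856}{-736 + 40 \sqrt{5}}$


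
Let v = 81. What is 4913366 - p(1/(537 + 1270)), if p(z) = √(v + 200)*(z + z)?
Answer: 4913366 - 2*√281/1807 ≈ 4.9134e+6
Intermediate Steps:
p(z) = 2*z*√281 (p(z) = √(81 + 200)*(z + z) = √281*(2*z) = 2*z*√281)
4913366 - p(1/(537 + 1270)) = 4913366 - 2*√281/(537 + 1270) = 4913366 - 2*√281/1807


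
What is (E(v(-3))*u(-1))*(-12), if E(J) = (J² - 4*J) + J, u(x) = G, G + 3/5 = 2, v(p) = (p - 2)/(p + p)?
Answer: 91/3 ≈ 30.333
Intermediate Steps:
v(p) = (-2 + p)/(2*p) (v(p) = (-2 + p)/((2*p)) = (-2 + p)*(1/(2*p)) = (-2 + p)/(2*p))
G = 7/5 (G = -⅗ + 2 = 7/5 ≈ 1.4000)
u(x) = 7/5
E(J) = J² - 3*J
(E(v(-3))*u(-1))*(-12) = ((((½)*(-2 - 3)/(-3))*(-3 + (½)*(-2 - 3)/(-3)))*(7/5))*(-12) = ((((½)*(-⅓)*(-5))*(-3 + (½)*(-⅓)*(-5)))*(7/5))*(-12) = ((5*(-3 + ⅚)/6)*(7/5))*(-12) = (((⅚)*(-13/6))*(7/5))*(-12) = -65/36*7/5*(-12) = -91/36*(-12) = 91/3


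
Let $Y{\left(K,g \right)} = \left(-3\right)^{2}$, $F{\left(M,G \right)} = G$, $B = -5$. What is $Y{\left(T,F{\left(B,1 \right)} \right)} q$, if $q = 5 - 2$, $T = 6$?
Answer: $27$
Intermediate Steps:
$Y{\left(K,g \right)} = 9$
$q = 3$
$Y{\left(T,F{\left(B,1 \right)} \right)} q = 9 \cdot 3 = 27$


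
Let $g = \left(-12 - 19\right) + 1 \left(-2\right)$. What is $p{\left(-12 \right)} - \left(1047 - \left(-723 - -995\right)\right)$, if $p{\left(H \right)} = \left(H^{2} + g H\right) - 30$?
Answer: $-265$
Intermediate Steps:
$g = -33$ ($g = -31 - 2 = -33$)
$p{\left(H \right)} = -30 + H^{2} - 33 H$ ($p{\left(H \right)} = \left(H^{2} - 33 H\right) - 30 = -30 + H^{2} - 33 H$)
$p{\left(-12 \right)} - \left(1047 - \left(-723 - -995\right)\right) = \left(-30 + \left(-12\right)^{2} - -396\right) - \left(1047 - \left(-723 - -995\right)\right) = \left(-30 + 144 + 396\right) - \left(1047 - \left(-723 + 995\right)\right) = 510 - \left(1047 - 272\right) = 510 - 775 = -265$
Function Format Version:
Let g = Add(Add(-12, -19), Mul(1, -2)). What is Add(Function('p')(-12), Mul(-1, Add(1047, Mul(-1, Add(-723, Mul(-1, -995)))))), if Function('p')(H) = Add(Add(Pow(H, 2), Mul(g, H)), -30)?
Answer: -265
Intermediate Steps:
g = -33 (g = Add(-31, -2) = -33)
Function('p')(H) = Add(-30, Pow(H, 2), Mul(-33, H)) (Function('p')(H) = Add(Add(Pow(H, 2), Mul(-33, H)), -30) = Add(-30, Pow(H, 2), Mul(-33, H)))
Add(Function('p')(-12), Mul(-1, Add(1047, Mul(-1, Add(-723, Mul(-1, -995)))))) = Add(Add(-30, Pow(-12, 2), Mul(-33, -12)), Mul(-1, Add(1047, Mul(-1, Add(-723, Mul(-1, -995)))))) = Add(Add(-30, 144, 396), Mul(-1, Add(1047, Mul(-1, Add(-723, 995))))) = Add(510, Mul(-1, Add(1047, Mul(-1, 272)))) = Add(510, Mul(-1, Add(1047, -272))) = Add(510, Mul(-1, 775)) = Add(510, -775) = -265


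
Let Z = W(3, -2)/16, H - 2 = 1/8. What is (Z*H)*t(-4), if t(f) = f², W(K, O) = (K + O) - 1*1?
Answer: 0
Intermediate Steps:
H = 17/8 (H = 2 + 1/8 = 2 + ⅛ = 17/8 ≈ 2.1250)
W(K, O) = -1 + K + O (W(K, O) = (K + O) - 1 = -1 + K + O)
Z = 0 (Z = (-1 + 3 - 2)/16 = 0*(1/16) = 0)
(Z*H)*t(-4) = (0*(17/8))*(-4)² = 0*16 = 0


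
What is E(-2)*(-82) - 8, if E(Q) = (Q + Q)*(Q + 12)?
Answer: 3272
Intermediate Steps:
E(Q) = 2*Q*(12 + Q) (E(Q) = (2*Q)*(12 + Q) = 2*Q*(12 + Q))
E(-2)*(-82) - 8 = (2*(-2)*(12 - 2))*(-82) - 8 = (2*(-2)*10)*(-82) - 8 = -40*(-82) - 8 = 3280 - 8 = 3272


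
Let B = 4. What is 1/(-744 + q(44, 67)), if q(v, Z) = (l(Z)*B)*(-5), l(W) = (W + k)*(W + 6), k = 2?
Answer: -1/101484 ≈ -9.8538e-6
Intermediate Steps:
l(W) = (2 + W)*(6 + W) (l(W) = (W + 2)*(W + 6) = (2 + W)*(6 + W))
q(v, Z) = -240 - 160*Z - 20*Z² (q(v, Z) = ((12 + Z² + 8*Z)*4)*(-5) = (48 + 4*Z² + 32*Z)*(-5) = -240 - 160*Z - 20*Z²)
1/(-744 + q(44, 67)) = 1/(-744 + (-240 - 160*67 - 20*67²)) = 1/(-744 + (-240 - 10720 - 20*4489)) = 1/(-744 + (-240 - 10720 - 89780)) = 1/(-744 - 100740) = 1/(-101484) = -1/101484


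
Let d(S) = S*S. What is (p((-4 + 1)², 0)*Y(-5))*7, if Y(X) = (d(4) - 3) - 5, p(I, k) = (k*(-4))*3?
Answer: 0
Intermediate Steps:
p(I, k) = -12*k (p(I, k) = -4*k*3 = -12*k)
d(S) = S²
Y(X) = 8 (Y(X) = (4² - 3) - 5 = (16 - 3) - 5 = 13 - 5 = 8)
(p((-4 + 1)², 0)*Y(-5))*7 = (-12*0*8)*7 = (0*8)*7 = 0*7 = 0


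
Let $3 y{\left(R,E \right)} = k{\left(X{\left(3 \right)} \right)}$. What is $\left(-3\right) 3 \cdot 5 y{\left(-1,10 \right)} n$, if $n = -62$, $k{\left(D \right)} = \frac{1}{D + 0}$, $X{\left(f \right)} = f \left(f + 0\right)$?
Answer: $\frac{310}{3} \approx 103.33$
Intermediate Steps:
$X{\left(f \right)} = f^{2}$ ($X{\left(f \right)} = f f = f^{2}$)
$k{\left(D \right)} = \frac{1}{D}$
$y{\left(R,E \right)} = \frac{1}{27}$ ($y{\left(R,E \right)} = \frac{1}{3 \cdot 3^{2}} = \frac{1}{3 \cdot 9} = \frac{1}{3} \cdot \frac{1}{9} = \frac{1}{27}$)
$\left(-3\right) 3 \cdot 5 y{\left(-1,10 \right)} n = \left(-3\right) 3 \cdot 5 \cdot \frac{1}{27} \left(-62\right) = \left(-9\right) 5 \cdot \frac{1}{27} \left(-62\right) = \left(-45\right) \frac{1}{27} \left(-62\right) = \left(- \frac{5}{3}\right) \left(-62\right) = \frac{310}{3}$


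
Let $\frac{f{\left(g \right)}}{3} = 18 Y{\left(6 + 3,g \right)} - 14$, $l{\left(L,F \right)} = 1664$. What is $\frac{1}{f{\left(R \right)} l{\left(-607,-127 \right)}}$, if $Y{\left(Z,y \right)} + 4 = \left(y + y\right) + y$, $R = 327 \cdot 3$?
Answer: $\frac{1}{264016896} \approx 3.7876 \cdot 10^{-9}$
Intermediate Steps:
$R = 981$
$Y{\left(Z,y \right)} = -4 + 3 y$ ($Y{\left(Z,y \right)} = -4 + \left(\left(y + y\right) + y\right) = -4 + \left(2 y + y\right) = -4 + 3 y$)
$f{\left(g \right)} = -258 + 162 g$ ($f{\left(g \right)} = 3 \left(18 \left(-4 + 3 g\right) - 14\right) = 3 \left(\left(-72 + 54 g\right) - 14\right) = 3 \left(-86 + 54 g\right) = -258 + 162 g$)
$\frac{1}{f{\left(R \right)} l{\left(-607,-127 \right)}} = \frac{1}{\left(-258 + 162 \cdot 981\right) 1664} = \frac{1}{-258 + 158922} \cdot \frac{1}{1664} = \frac{1}{158664} \cdot \frac{1}{1664} = \frac{1}{264016896}$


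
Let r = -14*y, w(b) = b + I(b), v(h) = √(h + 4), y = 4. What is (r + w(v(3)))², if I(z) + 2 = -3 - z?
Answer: 3721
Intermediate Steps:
v(h) = √(4 + h)
I(z) = -5 - z (I(z) = -2 + (-3 - z) = -5 - z)
w(b) = -5 (w(b) = b + (-5 - b) = -5)
r = -56 (r = -14*4 = -56)
(r + w(v(3)))² = (-56 - 5)² = (-61)² = 3721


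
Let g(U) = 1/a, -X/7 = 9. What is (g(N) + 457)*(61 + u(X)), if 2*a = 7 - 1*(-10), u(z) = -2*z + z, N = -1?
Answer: 963604/17 ≈ 56683.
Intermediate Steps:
X = -63 (X = -7*9 = -63)
u(z) = -z
a = 17/2 (a = (7 - 1*(-10))/2 = (7 + 10)/2 = (½)*17 = 17/2 ≈ 8.5000)
g(U) = 2/17 (g(U) = 1/(17/2) = 2/17)
(g(N) + 457)*(61 + u(X)) = (2/17 + 457)*(61 - 1*(-63)) = 7771*(61 + 63)/17 = (7771/17)*124 = 963604/17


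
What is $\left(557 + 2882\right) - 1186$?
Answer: $2253$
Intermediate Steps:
$\left(557 + 2882\right) - 1186 = 3439 - 1186 = 2253$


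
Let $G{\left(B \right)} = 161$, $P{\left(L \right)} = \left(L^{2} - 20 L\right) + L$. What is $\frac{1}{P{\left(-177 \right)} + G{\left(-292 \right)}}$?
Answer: $\frac{1}{34853} \approx 2.8692 \cdot 10^{-5}$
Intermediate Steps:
$P{\left(L \right)} = L^{2} - 19 L$
$\frac{1}{P{\left(-177 \right)} + G{\left(-292 \right)}} = \frac{1}{- 177 \left(-19 - 177\right) + 161} = \frac{1}{\left(-177\right) \left(-196\right) + 161} = \frac{1}{34692 + 161} = \frac{1}{34853}$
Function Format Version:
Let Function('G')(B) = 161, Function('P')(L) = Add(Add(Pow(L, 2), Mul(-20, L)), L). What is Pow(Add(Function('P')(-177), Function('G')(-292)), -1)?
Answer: Rational(1, 34853) ≈ 2.8692e-5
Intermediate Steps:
Function('P')(L) = Add(Pow(L, 2), Mul(-19, L))
Pow(Add(Function('P')(-177), Function('G')(-292)), -1) = Pow(Add(Mul(-177, Add(-19, -177)), 161), -1) = Pow(Add(Mul(-177, -196), 161), -1) = Pow(Add(34692, 161), -1) = Pow(34853, -1) = Rational(1, 34853)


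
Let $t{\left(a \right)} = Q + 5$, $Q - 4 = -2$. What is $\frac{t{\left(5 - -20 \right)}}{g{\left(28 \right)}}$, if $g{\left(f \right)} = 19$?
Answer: $\frac{7}{19} \approx 0.36842$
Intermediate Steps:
$Q = 2$ ($Q = 4 - 2 = 2$)
$t{\left(a \right)} = 7$ ($t{\left(a \right)} = 2 + 5 = 7$)
$\frac{t{\left(5 - -20 \right)}}{g{\left(28 \right)}} = \frac{7}{19}$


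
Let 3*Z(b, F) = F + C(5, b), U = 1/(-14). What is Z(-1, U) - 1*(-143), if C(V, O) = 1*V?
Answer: 2025/14 ≈ 144.64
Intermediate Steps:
C(V, O) = V
U = -1/14 ≈ -0.071429
Z(b, F) = 5/3 + F/3 (Z(b, F) = (F + 5)/3 = (5 + F)/3 = 5/3 + F/3)
Z(-1, U) - 1*(-143) = (5/3 + (⅓)*(-1/14)) - 1*(-143) = (5/3 - 1/42) + 143 = 23/14 + 143 = 2025/14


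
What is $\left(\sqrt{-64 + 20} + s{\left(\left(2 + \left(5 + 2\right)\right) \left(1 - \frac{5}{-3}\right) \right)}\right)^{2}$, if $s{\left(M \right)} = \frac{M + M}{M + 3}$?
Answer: $- \frac{3308}{81} + \frac{64 i \sqrt{11}}{9} \approx -40.839 + 23.585 i$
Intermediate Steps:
$s{\left(M \right)} = \frac{2 M}{3 + M}$
$\left(\sqrt{-64 + 20} + s{\left(\left(2 + \left(5 + 2\right)\right) \left(1 - \frac{5}{-3}\right) \right)}\right)^{2} = \left(\sqrt{-64 + 20} + \frac{2 \left(2 + \left(5 + 2\right)\right) \left(1 - \frac{5}{-3}\right)}{3 + \left(2 + \left(5 + 2\right)\right) \left(1 - \frac{5}{-3}\right)}\right)^{2} = \left(\sqrt{-44} + \frac{2 \left(2 + 7\right) \left(1 - - \frac{5}{3}\right)}{3 + \left(2 + 7\right) \left(1 - - \frac{5}{3}\right)}\right)^{2} = \left(2 i \sqrt{11} + \frac{2 \cdot 9 \left(1 + \frac{5}{3}\right)}{3 + 9 \left(1 + \frac{5}{3}\right)}\right)^{2} = \left(2 i \sqrt{11} + \frac{2 \cdot 9 \cdot \frac{8}{3}}{3 + 9 \cdot \frac{8}{3}}\right)^{2} = \left(2 i \sqrt{11} + 2 \cdot 24 \frac{1}{3 + 24}\right)^{2} = \left(2 i \sqrt{11} + 2 \cdot 24 \cdot \frac{1}{27}\right)^{2} = \left(2 i \sqrt{11} + \frac{16}{9}\right)^{2} = \left(\frac{16}{9} + 2 i \sqrt{11}\right)^{2}$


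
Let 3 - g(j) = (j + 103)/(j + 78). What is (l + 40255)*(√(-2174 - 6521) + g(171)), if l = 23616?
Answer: 30210983/249 + 63871*I*√8695 ≈ 1.2133e+5 + 5.9558e+6*I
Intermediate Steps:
g(j) = 3 - (103 + j)/(78 + j) (g(j) = 3 - (j + 103)/(j + 78) = 3 - (103 + j)/(78 + j))
(l + 40255)*(√(-2174 - 6521) + g(171)) = (23616 + 40255)*(√(-2174 - 6521) + (131 + 2*171)/(78 + 171)) = 63871*(√(-8695) + (131 + 342)/249) = 63871*(I*√8695 + (1/249)*473) = 63871*(I*√8695 + 473/249) = 63871*(473/249 + I*√8695) = 30210983/249 + 63871*I*√8695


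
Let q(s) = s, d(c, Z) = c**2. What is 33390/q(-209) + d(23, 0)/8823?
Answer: -294489409/1844007 ≈ -159.70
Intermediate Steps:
33390/q(-209) + d(23, 0)/8823 = 33390/(-209) + 23**2/8823 = 33390*(-1/209) + 529*(1/8823) = -33390/209 + 529/8823 = -294489409/1844007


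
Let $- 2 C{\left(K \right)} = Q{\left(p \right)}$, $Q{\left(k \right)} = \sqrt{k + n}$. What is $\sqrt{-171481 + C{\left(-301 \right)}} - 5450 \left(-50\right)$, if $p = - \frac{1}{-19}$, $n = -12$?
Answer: $272500 + \frac{\sqrt{-247618564 - 38 i \sqrt{4313}}}{38} \approx 2.725 \cdot 10^{5} - 414.1 i$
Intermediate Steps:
$p = \frac{1}{19}$ ($p = \left(-1\right) \left(- \frac{1}{19}\right) = \frac{1}{19} \approx 0.052632$)
$Q{\left(k \right)} = \sqrt{-12 + k}$ ($Q{\left(k \right)} = \sqrt{k - 12} = \sqrt{-12 + k}$)
$C{\left(K \right)} = - \frac{i \sqrt{4313}}{38}$ ($C{\left(K \right)} = - \frac{\sqrt{-12 + \frac{1}{19}}}{2} = - \frac{\sqrt{- \frac{227}{19}}}{2} = - \frac{\frac{1}{19} i \sqrt{4313}}{2} = - \frac{i \sqrt{4313}}{38}$)
$\sqrt{-171481 + C{\left(-301 \right)}} - 5450 \left(-50\right) = \sqrt{-171481 - \frac{i \sqrt{4313}}{38}} - 5450 \left(-50\right) = \sqrt{-171481 - \frac{i \sqrt{4313}}{38}} - -272500 = \sqrt{-171481 - \frac{i \sqrt{4313}}{38}} + 272500 = 272500 + \sqrt{-171481 - \frac{i \sqrt{4313}}{38}}$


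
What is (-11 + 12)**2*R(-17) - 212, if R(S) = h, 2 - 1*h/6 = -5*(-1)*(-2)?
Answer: -140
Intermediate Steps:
h = 72 (h = 12 - 6*(-5*(-1))*(-2) = 12 - 30*(-2) = 12 - 6*(-10) = 12 + 60 = 72)
R(S) = 72
(-11 + 12)**2*R(-17) - 212 = (-11 + 12)**2*72 - 212 = 1**2*72 - 212 = 1*72 - 212 = 72 - 212 = -140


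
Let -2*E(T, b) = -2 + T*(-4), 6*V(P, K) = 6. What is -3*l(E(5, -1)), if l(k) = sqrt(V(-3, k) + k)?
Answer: -6*sqrt(3) ≈ -10.392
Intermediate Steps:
V(P, K) = 1 (V(P, K) = (1/6)*6 = 1)
E(T, b) = 1 + 2*T (E(T, b) = -(-2 + T*(-4))/2 = -(-2 - 4*T)/2 = 1 + 2*T)
l(k) = sqrt(1 + k)
-3*l(E(5, -1)) = -3*sqrt(1 + (1 + 2*5)) = -3*sqrt(1 + (1 + 10)) = -3*sqrt(1 + 11) = -6*sqrt(3)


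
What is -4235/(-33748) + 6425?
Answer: 19712285/3068 ≈ 6425.1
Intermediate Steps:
-4235/(-33748) + 6425 = -4235*(-1/33748) + 6425 = 385/3068 + 6425 = 19712285/3068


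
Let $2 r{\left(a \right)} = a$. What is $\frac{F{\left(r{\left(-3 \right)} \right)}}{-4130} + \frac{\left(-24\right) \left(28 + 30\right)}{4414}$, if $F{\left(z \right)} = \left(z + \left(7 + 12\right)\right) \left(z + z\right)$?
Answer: $- \frac{157635}{520852} \approx -0.30265$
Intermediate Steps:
$r{\left(a \right)} = \frac{a}{2}$
$F{\left(z \right)} = 2 z \left(19 + z\right)$ ($F{\left(z \right)} = \left(z + 19\right) 2 z = \left(19 + z\right) 2 z = 2 z \left(19 + z\right)$)
$\frac{F{\left(r{\left(-3 \right)} \right)}}{-4130} + \frac{\left(-24\right) \left(28 + 30\right)}{4414} = \frac{2 \cdot \frac{1}{2} \left(-3\right) \left(19 + \frac{1}{2} \left(-3\right)\right)}{-4130} + \frac{\left(-24\right) \left(28 + 30\right)}{4414} = 2 \left(- \frac{3}{2}\right) \left(19 - \frac{3}{2}\right) \left(- \frac{1}{4130}\right) + \left(-24\right) 58 \cdot \frac{1}{4414} = 2 \left(- \frac{3}{2}\right) \frac{35}{2} \left(- \frac{1}{4130}\right) - \frac{696}{2207} = \left(- \frac{105}{2}\right) \left(- \frac{1}{4130}\right) - \frac{696}{2207} = \frac{3}{236} - \frac{696}{2207} = - \frac{157635}{520852}$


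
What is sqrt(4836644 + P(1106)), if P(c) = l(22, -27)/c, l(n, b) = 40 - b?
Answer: sqrt(5916357134086)/1106 ≈ 2199.2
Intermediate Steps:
P(c) = 67/c (P(c) = (40 - 1*(-27))/c = (40 + 27)/c = 67/c)
sqrt(4836644 + P(1106)) = sqrt(4836644 + 67/1106) = sqrt(5349328331/1106) = sqrt(5916357134086)/1106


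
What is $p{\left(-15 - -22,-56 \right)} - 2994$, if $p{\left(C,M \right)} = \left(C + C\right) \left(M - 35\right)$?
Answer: $-4268$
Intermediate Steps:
$p{\left(C,M \right)} = 2 C \left(-35 + M\right)$
$p{\left(-15 - -22,-56 \right)} - 2994 = 2 \left(-15 - -22\right) \left(-35 - 56\right) - 2994 = 2 \left(-15 + 22\right) \left(-91\right) - 2994 = 2 \cdot 7 \left(-91\right) - 2994 = -1274 - 2994 = -4268$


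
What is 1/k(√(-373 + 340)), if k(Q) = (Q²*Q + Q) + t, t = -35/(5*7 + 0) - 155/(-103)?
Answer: 1339/89625508 + 21218*I*√33/22406377 ≈ 1.494e-5 + 0.0054399*I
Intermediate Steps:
t = 52/103 (t = -35/(35 + 0) - 155*(-1/103) = -35/35 + 155/103 = -35*1/35 + 155/103 = -1 + 155/103 = 52/103 ≈ 0.50485)
k(Q) = 52/103 + Q + Q³ (k(Q) = (Q²*Q + Q) + 52/103 = (Q³ + Q) + 52/103 = (Q + Q³) + 52/103 = 52/103 + Q + Q³)
1/k(√(-373 + 340)) = 1/(52/103 + √(-373 + 340) + (√(-373 + 340))³) = 1/(52/103 + √(-33) + (√(-33))³) = 1/(52/103 + I*√33 + (I*√33)³) = 1/(52/103 + I*√33 - 33*I*√33) = 1/(52/103 - 32*I*√33)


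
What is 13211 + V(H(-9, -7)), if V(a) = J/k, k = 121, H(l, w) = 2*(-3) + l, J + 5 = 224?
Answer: 1598750/121 ≈ 13213.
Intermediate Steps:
J = 219 (J = -5 + 224 = 219)
H(l, w) = -6 + l
V(a) = 219/121
13211 + V(H(-9, -7)) = 13211 + 219/121 = 1598750/121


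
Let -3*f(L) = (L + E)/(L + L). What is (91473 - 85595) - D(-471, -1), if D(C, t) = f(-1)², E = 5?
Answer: 52898/9 ≈ 5877.6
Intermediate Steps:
f(L) = -(5 + L)/(6*L) (f(L) = -(L + 5)/(3*(L + L)) = -(5 + L)/(3*(2*L)) = -(5 + L)*1/(2*L)/3 = -(5 + L)/(6*L))
D(C, t) = 4/9 (D(C, t) = ((⅙)*(-5 - 1*(-1))/(-1))² = ((⅙)*(-1)*(-5 + 1))² = ((⅙)*(-1)*(-4))² = (⅔)² = 4/9)
(91473 - 85595) - D(-471, -1) = (91473 - 85595) - 1*4/9 = 5878 - 4/9 = 52898/9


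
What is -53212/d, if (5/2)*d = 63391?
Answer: -133030/63391 ≈ -2.0986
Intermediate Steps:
d = 126782/5 (d = (2/5)*63391 = 126782/5 ≈ 25356.)
-53212/d = -53212/126782/5 = -53212*5/126782 = -133030/63391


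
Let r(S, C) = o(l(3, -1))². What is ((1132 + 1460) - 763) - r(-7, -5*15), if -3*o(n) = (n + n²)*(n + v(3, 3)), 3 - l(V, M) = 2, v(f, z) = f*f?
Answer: 16061/9 ≈ 1784.6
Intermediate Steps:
v(f, z) = f²
l(V, M) = 1 (l(V, M) = 3 - 1*2 = 3 - 2 = 1)
o(n) = -(9 + n)*(n + n²)/3 (o(n) = -(n + n²)*(n + 3²)/3 = -(n + n²)*(n + 9)/3 = -(n + n²)*(9 + n)/3 = -(9 + n)*(n + n²)/3)
r(S, C) = 400/9 (r(S, C) = (-⅓*1*(9 + 1² + 10*1))² = (-⅓*1*(9 + 1 + 10))² = (-⅓*1*20)² = (-20/3)² = 400/9)
((1132 + 1460) - 763) - r(-7, -5*15) = ((1132 + 1460) - 763) - 1*400/9 = (2592 - 763) - 400/9 = 1829 - 400/9 = 16061/9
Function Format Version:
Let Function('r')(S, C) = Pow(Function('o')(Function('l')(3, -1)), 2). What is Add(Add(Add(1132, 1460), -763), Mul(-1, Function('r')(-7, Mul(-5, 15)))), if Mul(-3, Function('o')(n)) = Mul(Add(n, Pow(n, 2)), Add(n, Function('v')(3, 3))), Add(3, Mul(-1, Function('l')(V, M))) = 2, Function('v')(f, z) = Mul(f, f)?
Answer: Rational(16061, 9) ≈ 1784.6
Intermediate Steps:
Function('v')(f, z) = Pow(f, 2)
Function('l')(V, M) = 1 (Function('l')(V, M) = Add(3, Mul(-1, 2)) = Add(3, -2) = 1)
Function('o')(n) = Mul(Rational(-1, 3), Add(9, n), Add(n, Pow(n, 2))) (Function('o')(n) = Mul(Rational(-1, 3), Mul(Add(n, Pow(n, 2)), Add(n, Pow(3, 2)))) = Mul(Rational(-1, 3), Mul(Add(n, Pow(n, 2)), Add(n, 9))) = Mul(Rational(-1, 3), Mul(Add(n, Pow(n, 2)), Add(9, n))) = Mul(Rational(-1, 3), Mul(Add(9, n), Add(n, Pow(n, 2)))) = Mul(Rational(-1, 3), Add(9, n), Add(n, Pow(n, 2))))
Function('r')(S, C) = Rational(400, 9) (Function('r')(S, C) = Pow(Mul(Rational(-1, 3), 1, Add(9, Pow(1, 2), Mul(10, 1))), 2) = Pow(Mul(Rational(-1, 3), 1, Add(9, 1, 10)), 2) = Pow(Mul(Rational(-1, 3), 1, 20), 2) = Pow(Rational(-20, 3), 2) = Rational(400, 9))
Add(Add(Add(1132, 1460), -763), Mul(-1, Function('r')(-7, Mul(-5, 15)))) = Add(Add(Add(1132, 1460), -763), Mul(-1, Rational(400, 9))) = Add(Add(2592, -763), Rational(-400, 9)) = Add(1829, Rational(-400, 9)) = Rational(16061, 9)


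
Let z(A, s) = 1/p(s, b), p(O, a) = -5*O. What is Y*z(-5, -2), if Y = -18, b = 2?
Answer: -9/5 ≈ -1.8000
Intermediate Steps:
z(A, s) = -1/(5*s) (z(A, s) = 1/(-5*s) = -1/(5*s))
Y*z(-5, -2) = -(-18)/(5*(-2)) = -(-18)*(-1)/(5*2) = -18*⅒ = -9/5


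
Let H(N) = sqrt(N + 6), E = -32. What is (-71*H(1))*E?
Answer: 2272*sqrt(7) ≈ 6011.1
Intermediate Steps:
H(N) = sqrt(6 + N)
(-71*H(1))*E = -71*sqrt(6 + 1)*(-32) = -71*sqrt(7)*(-32) = 2272*sqrt(7)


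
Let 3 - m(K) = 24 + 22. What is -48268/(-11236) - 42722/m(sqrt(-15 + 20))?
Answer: 120524979/120787 ≈ 997.83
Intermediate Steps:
m(K) = -43 (m(K) = 3 - (24 + 22) = 3 - 1*46 = 3 - 46 = -43)
-48268/(-11236) - 42722/m(sqrt(-15 + 20)) = -48268/(-11236) - 42722/(-43) = -48268*(-1/11236) - 42722*(-1/43) = 12067/2809 + 42722/43 = 120524979/120787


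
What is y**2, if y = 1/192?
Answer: 1/36864 ≈ 2.7127e-5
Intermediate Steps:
y = 1/192 ≈ 0.0052083
y**2 = (1/192)**2 = 1/36864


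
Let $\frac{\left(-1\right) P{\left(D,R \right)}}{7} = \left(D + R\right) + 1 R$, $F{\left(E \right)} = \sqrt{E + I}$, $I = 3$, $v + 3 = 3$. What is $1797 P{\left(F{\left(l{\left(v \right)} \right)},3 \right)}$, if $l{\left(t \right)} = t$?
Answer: $-75474 - 12579 \sqrt{3} \approx -97262.0$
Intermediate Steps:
$v = 0$ ($v = -3 + 3 = 0$)
$F{\left(E \right)} = \sqrt{3 + E}$ ($F{\left(E \right)} = \sqrt{E + 3} = \sqrt{3 + E}$)
$P{\left(D,R \right)} = - 14 R - 7 D$ ($P{\left(D,R \right)} = - 7 \left(\left(D + R\right) + 1 R\right) = - 7 \left(\left(D + R\right) + R\right) = - 7 \left(D + 2 R\right) = - 14 R - 7 D$)
$1797 P{\left(F{\left(l{\left(v \right)} \right)},3 \right)} = 1797 \left(\left(-14\right) 3 - 7 \sqrt{3 + 0}\right) = 1797 \left(-42 - 7 \sqrt{3}\right) = -75474 - 12579 \sqrt{3}$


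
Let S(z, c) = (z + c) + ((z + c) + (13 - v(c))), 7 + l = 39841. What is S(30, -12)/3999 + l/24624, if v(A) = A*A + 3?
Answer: 2905241/1823544 ≈ 1.5932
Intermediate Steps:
v(A) = 3 + A² (v(A) = A² + 3 = 3 + A²)
l = 39834 (l = -7 + 39841 = 39834)
S(z, c) = 10 - c² + 2*c + 2*z (S(z, c) = (z + c) + ((z + c) + (13 - (3 + c²))) = (c + z) + ((c + z) + (13 + (-3 - c²))) = (c + z) + ((c + z) + (10 - c²)) = (c + z) + (10 + c + z - c²) = 10 - c² + 2*c + 2*z)
S(30, -12)/3999 + l/24624 = (10 - 1*(-12)² + 2*(-12) + 2*30)/3999 + 39834/24624 = (10 - 1*144 - 24 + 60)*(1/3999) + 39834*(1/24624) = (10 - 144 - 24 + 60)*(1/3999) + 2213/1368 = -98*1/3999 + 2213/1368 = -98/3999 + 2213/1368 = 2905241/1823544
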